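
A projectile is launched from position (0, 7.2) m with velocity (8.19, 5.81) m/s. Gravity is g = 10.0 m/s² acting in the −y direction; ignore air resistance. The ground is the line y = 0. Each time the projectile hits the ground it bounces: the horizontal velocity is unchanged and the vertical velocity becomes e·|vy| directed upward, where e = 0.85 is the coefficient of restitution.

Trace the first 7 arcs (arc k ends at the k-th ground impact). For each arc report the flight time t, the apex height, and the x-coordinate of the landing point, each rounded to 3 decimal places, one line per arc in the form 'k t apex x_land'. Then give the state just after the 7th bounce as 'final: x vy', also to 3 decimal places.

Arc 1: start y=7.200, vy=5.810 → t=1.914, apex=8.888, x_land=15.678, impact vy=-13.333
  bounce: vy ← 0.85·13.333 = 11.333
Arc 2: start y=0.000, vy=11.333 → t=2.267, apex=6.421, x_land=34.241, impact vy=-11.333
  bounce: vy ← 0.85·11.333 = 9.633
Arc 3: start y=0.000, vy=9.633 → t=1.927, apex=4.639, x_land=50.019, impact vy=-9.633
  bounce: vy ← 0.85·9.633 = 8.188
Arc 4: start y=0.000, vy=8.188 → t=1.638, apex=3.352, x_land=63.431, impact vy=-8.188
  bounce: vy ← 0.85·8.188 = 6.960
Arc 5: start y=0.000, vy=6.960 → t=1.392, apex=2.422, x_land=74.831, impact vy=-6.960
  bounce: vy ← 0.85·6.960 = 5.916
Arc 6: start y=0.000, vy=5.916 → t=1.183, apex=1.750, x_land=84.521, impact vy=-5.916
  bounce: vy ← 0.85·5.916 = 5.028
Arc 7: start y=0.000, vy=5.028 → t=1.006, apex=1.264, x_land=92.757, impact vy=-5.028
  bounce: vy ← 0.85·5.028 = 4.274

1 1.914 8.888 15.678
2 2.267 6.421 34.241
3 1.927 4.639 50.019
4 1.638 3.352 63.431
5 1.392 2.422 74.831
6 1.183 1.750 84.521
7 1.006 1.264 92.757
final: 92.757 4.274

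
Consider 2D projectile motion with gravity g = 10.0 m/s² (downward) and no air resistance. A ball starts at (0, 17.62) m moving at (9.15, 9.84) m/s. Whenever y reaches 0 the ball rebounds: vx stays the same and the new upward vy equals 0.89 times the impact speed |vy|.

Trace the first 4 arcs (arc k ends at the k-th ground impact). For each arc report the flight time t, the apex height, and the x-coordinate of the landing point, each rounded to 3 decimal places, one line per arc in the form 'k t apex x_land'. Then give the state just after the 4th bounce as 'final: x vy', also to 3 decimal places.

Arc 1: start y=17.620, vy=9.840 → t=3.103, apex=22.461, x_land=28.397, impact vy=-21.195
  bounce: vy ← 0.89·21.195 = 18.863
Arc 2: start y=0.000, vy=18.863 → t=3.773, apex=17.792, x_land=62.917, impact vy=-18.863
  bounce: vy ← 0.89·18.863 = 16.789
Arc 3: start y=0.000, vy=16.789 → t=3.358, apex=14.093, x_land=93.640, impact vy=-16.789
  bounce: vy ← 0.89·16.789 = 14.942
Arc 4: start y=0.000, vy=14.942 → t=2.988, apex=11.163, x_land=120.984, impact vy=-14.942
  bounce: vy ← 0.89·14.942 = 13.298

1 3.103 22.461 28.397
2 3.773 17.792 62.917
3 3.358 14.093 93.640
4 2.988 11.163 120.984
final: 120.984 13.298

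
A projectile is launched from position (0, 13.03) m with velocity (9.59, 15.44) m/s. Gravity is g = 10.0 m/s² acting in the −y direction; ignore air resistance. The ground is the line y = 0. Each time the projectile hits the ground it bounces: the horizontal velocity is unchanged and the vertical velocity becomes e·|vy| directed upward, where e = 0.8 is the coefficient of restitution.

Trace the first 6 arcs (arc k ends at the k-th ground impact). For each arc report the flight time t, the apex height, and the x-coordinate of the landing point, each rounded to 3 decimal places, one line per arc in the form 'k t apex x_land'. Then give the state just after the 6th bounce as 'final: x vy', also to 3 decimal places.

1 3.778 24.950 36.229
2 3.574 15.968 70.505
3 2.859 10.219 97.925
4 2.287 6.540 119.862
5 1.830 4.186 137.411
6 1.464 2.679 151.450
final: 151.450 5.856

Arc 1: start y=13.030, vy=15.440 → t=3.778, apex=24.950, x_land=36.229, impact vy=-22.338
  bounce: vy ← 0.8·22.338 = 17.871
Arc 2: start y=0.000, vy=17.871 → t=3.574, apex=15.968, x_land=70.505, impact vy=-17.871
  bounce: vy ← 0.8·17.871 = 14.296
Arc 3: start y=0.000, vy=14.296 → t=2.859, apex=10.219, x_land=97.925, impact vy=-14.296
  bounce: vy ← 0.8·14.296 = 11.437
Arc 4: start y=0.000, vy=11.437 → t=2.287, apex=6.540, x_land=119.862, impact vy=-11.437
  bounce: vy ← 0.8·11.437 = 9.150
Arc 5: start y=0.000, vy=9.150 → t=1.830, apex=4.186, x_land=137.411, impact vy=-9.150
  bounce: vy ← 0.8·9.150 = 7.320
Arc 6: start y=0.000, vy=7.320 → t=1.464, apex=2.679, x_land=151.450, impact vy=-7.320
  bounce: vy ← 0.8·7.320 = 5.856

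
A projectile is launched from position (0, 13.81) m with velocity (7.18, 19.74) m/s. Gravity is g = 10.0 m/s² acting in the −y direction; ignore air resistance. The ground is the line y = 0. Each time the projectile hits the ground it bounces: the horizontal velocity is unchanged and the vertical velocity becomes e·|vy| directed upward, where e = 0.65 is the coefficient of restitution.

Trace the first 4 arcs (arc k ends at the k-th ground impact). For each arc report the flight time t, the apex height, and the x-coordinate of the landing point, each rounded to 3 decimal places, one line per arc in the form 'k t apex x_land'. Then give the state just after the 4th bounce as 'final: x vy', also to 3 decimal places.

1 4.554 33.293 32.701
2 3.355 14.066 56.787
3 2.180 5.943 72.443
4 1.417 2.511 82.619
final: 82.619 4.606

Arc 1: start y=13.810, vy=19.740 → t=4.554, apex=33.293, x_land=32.701, impact vy=-25.804
  bounce: vy ← 0.65·25.804 = 16.773
Arc 2: start y=0.000, vy=16.773 → t=3.355, apex=14.066, x_land=56.787, impact vy=-16.773
  bounce: vy ← 0.65·16.773 = 10.902
Arc 3: start y=0.000, vy=10.902 → t=2.180, apex=5.943, x_land=72.443, impact vy=-10.902
  bounce: vy ← 0.65·10.902 = 7.087
Arc 4: start y=0.000, vy=7.087 → t=1.417, apex=2.511, x_land=82.619, impact vy=-7.087
  bounce: vy ← 0.65·7.087 = 4.606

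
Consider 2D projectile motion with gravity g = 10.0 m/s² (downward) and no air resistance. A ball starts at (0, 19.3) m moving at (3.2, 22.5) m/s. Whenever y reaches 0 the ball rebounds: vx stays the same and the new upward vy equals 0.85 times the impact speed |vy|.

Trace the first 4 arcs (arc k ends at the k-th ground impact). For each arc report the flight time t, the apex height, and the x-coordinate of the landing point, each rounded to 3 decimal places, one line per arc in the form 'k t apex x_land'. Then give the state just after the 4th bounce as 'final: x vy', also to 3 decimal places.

1 5.237 44.612 16.759
2 5.078 32.233 33.008
3 4.316 23.288 46.820
4 3.669 16.826 58.561
final: 58.561 15.593

Arc 1: start y=19.300, vy=22.500 → t=5.237, apex=44.612, x_land=16.759, impact vy=-29.871
  bounce: vy ← 0.85·29.871 = 25.390
Arc 2: start y=0.000, vy=25.390 → t=5.078, apex=32.233, x_land=33.008, impact vy=-25.390
  bounce: vy ← 0.85·25.390 = 21.581
Arc 3: start y=0.000, vy=21.581 → t=4.316, apex=23.288, x_land=46.820, impact vy=-21.581
  bounce: vy ← 0.85·21.581 = 18.344
Arc 4: start y=0.000, vy=18.344 → t=3.669, apex=16.826, x_land=58.561, impact vy=-18.344
  bounce: vy ← 0.85·18.344 = 15.593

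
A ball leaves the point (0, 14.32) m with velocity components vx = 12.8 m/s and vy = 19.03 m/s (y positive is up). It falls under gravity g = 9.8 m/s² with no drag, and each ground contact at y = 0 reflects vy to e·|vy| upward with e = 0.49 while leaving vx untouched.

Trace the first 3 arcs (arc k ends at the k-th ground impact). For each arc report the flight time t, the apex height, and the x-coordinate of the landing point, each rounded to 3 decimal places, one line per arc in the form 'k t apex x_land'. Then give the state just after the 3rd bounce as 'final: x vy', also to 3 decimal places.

1 4.529 32.797 57.971
2 2.535 7.874 90.423
3 1.242 1.891 106.325
final: 106.325 2.983

Arc 1: start y=14.320, vy=19.030 → t=4.529, apex=32.797, x_land=57.971, impact vy=-25.354
  bounce: vy ← 0.49·25.354 = 12.423
Arc 2: start y=0.000, vy=12.423 → t=2.535, apex=7.874, x_land=90.423, impact vy=-12.423
  bounce: vy ← 0.49·12.423 = 6.087
Arc 3: start y=0.000, vy=6.087 → t=1.242, apex=1.891, x_land=106.325, impact vy=-6.087
  bounce: vy ← 0.49·6.087 = 2.983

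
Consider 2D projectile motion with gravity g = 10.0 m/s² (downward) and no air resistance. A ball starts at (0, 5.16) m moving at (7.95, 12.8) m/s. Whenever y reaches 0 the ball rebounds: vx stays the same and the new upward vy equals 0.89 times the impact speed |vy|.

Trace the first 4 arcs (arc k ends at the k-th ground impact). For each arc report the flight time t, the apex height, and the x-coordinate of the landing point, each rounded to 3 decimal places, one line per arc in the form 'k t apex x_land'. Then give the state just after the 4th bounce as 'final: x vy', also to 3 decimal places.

Arc 1: start y=5.160, vy=12.800 → t=2.914, apex=13.352, x_land=23.167, impact vy=-16.341
  bounce: vy ← 0.89·16.341 = 14.544
Arc 2: start y=0.000, vy=14.544 → t=2.909, apex=10.576, x_land=46.292, impact vy=-14.544
  bounce: vy ← 0.89·14.544 = 12.944
Arc 3: start y=0.000, vy=12.944 → t=2.589, apex=8.377, x_land=66.873, impact vy=-12.944
  bounce: vy ← 0.89·12.944 = 11.520
Arc 4: start y=0.000, vy=11.520 → t=2.304, apex=6.636, x_land=85.190, impact vy=-11.520
  bounce: vy ← 0.89·11.520 = 10.253

1 2.914 13.352 23.167
2 2.909 10.576 46.292
3 2.589 8.377 66.873
4 2.304 6.636 85.190
final: 85.190 10.253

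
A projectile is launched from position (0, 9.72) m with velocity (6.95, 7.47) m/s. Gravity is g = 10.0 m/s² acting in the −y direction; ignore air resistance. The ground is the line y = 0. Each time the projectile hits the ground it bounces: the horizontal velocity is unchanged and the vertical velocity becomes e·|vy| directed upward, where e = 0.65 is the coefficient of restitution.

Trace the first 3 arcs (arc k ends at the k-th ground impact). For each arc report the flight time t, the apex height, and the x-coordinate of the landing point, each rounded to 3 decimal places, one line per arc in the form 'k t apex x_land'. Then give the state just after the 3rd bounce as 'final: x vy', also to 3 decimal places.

1 2.329 12.510 16.185
2 2.056 5.285 30.476
3 1.337 2.233 39.766
final: 39.766 4.344

Arc 1: start y=9.720, vy=7.470 → t=2.329, apex=12.510, x_land=16.185, impact vy=-15.818
  bounce: vy ← 0.65·15.818 = 10.282
Arc 2: start y=0.000, vy=10.282 → t=2.056, apex=5.285, x_land=30.476, impact vy=-10.282
  bounce: vy ← 0.65·10.282 = 6.683
Arc 3: start y=0.000, vy=6.683 → t=1.337, apex=2.233, x_land=39.766, impact vy=-6.683
  bounce: vy ← 0.65·6.683 = 4.344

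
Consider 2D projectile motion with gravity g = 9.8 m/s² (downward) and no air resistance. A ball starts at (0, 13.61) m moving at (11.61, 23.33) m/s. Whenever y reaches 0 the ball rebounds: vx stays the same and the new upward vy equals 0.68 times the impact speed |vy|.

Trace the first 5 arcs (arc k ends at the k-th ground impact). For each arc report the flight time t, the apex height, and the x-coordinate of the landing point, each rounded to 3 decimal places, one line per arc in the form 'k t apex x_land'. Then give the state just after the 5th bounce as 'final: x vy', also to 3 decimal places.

Arc 1: start y=13.610, vy=23.330 → t=5.287, apex=41.380, x_land=61.378, impact vy=-28.479
  bounce: vy ← 0.68·28.479 = 19.366
Arc 2: start y=0.000, vy=19.366 → t=3.952, apex=19.134, x_land=107.262, impact vy=-19.366
  bounce: vy ← 0.68·19.366 = 13.169
Arc 3: start y=0.000, vy=13.169 → t=2.687, apex=8.848, x_land=138.464, impact vy=-13.169
  bounce: vy ← 0.68·13.169 = 8.955
Arc 4: start y=0.000, vy=8.955 → t=1.827, apex=4.091, x_land=159.681, impact vy=-8.955
  bounce: vy ← 0.68·8.955 = 6.089
Arc 5: start y=0.000, vy=6.089 → t=1.243, apex=1.892, x_land=174.109, impact vy=-6.089
  bounce: vy ← 0.68·6.089 = 4.141

1 5.287 41.380 61.378
2 3.952 19.134 107.262
3 2.687 8.848 138.464
4 1.827 4.091 159.681
5 1.243 1.892 174.109
final: 174.109 4.141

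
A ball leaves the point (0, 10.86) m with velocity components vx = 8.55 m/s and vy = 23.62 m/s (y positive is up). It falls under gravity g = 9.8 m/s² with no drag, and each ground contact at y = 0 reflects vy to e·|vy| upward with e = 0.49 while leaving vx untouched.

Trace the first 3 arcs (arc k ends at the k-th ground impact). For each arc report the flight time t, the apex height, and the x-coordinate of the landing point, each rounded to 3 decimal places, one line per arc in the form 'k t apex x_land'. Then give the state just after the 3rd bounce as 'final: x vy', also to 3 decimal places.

1 5.243 39.325 44.829
2 2.776 9.442 68.566
3 1.360 2.267 80.197
final: 80.197 3.266

Arc 1: start y=10.860, vy=23.620 → t=5.243, apex=39.325, x_land=44.829, impact vy=-27.763
  bounce: vy ← 0.49·27.763 = 13.604
Arc 2: start y=0.000, vy=13.604 → t=2.776, apex=9.442, x_land=68.566, impact vy=-13.604
  bounce: vy ← 0.49·13.604 = 6.666
Arc 3: start y=0.000, vy=6.666 → t=1.360, apex=2.267, x_land=80.197, impact vy=-6.666
  bounce: vy ← 0.49·6.666 = 3.266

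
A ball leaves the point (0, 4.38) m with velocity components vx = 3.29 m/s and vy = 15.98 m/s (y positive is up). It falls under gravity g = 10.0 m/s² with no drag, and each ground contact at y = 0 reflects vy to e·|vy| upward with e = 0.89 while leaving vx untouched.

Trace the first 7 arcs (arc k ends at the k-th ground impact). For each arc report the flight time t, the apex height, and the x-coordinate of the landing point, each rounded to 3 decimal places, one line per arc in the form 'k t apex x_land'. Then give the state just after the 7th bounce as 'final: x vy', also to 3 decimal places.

1 3.450 17.148 11.350
2 3.296 13.583 22.195
3 2.934 10.759 31.848
4 2.611 8.522 40.438
5 2.324 6.750 48.084
6 2.068 5.347 54.888
7 1.841 4.235 60.944
final: 60.944 8.191

Arc 1: start y=4.380, vy=15.980 → t=3.450, apex=17.148, x_land=11.350, impact vy=-18.519
  bounce: vy ← 0.89·18.519 = 16.482
Arc 2: start y=0.000, vy=16.482 → t=3.296, apex=13.583, x_land=22.195, impact vy=-16.482
  bounce: vy ← 0.89·16.482 = 14.669
Arc 3: start y=0.000, vy=14.669 → t=2.934, apex=10.759, x_land=31.848, impact vy=-14.669
  bounce: vy ← 0.89·14.669 = 13.055
Arc 4: start y=0.000, vy=13.055 → t=2.611, apex=8.522, x_land=40.438, impact vy=-13.055
  bounce: vy ← 0.89·13.055 = 11.619
Arc 5: start y=0.000, vy=11.619 → t=2.324, apex=6.750, x_land=48.084, impact vy=-11.619
  bounce: vy ← 0.89·11.619 = 10.341
Arc 6: start y=0.000, vy=10.341 → t=2.068, apex=5.347, x_land=54.888, impact vy=-10.341
  bounce: vy ← 0.89·10.341 = 9.204
Arc 7: start y=0.000, vy=9.204 → t=1.841, apex=4.235, x_land=60.944, impact vy=-9.204
  bounce: vy ← 0.89·9.204 = 8.191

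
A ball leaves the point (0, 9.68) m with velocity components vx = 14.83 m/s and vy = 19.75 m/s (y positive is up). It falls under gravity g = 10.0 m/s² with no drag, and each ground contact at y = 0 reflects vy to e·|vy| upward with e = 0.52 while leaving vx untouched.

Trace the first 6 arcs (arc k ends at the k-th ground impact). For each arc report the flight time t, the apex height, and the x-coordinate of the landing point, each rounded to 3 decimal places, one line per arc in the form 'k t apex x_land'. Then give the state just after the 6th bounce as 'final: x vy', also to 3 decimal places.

1 4.391 29.183 65.117
2 2.513 7.891 102.378
3 1.307 2.134 121.754
4 0.679 0.577 131.829
5 0.353 0.156 137.069
6 0.184 0.042 139.793
final: 139.793 0.478

Arc 1: start y=9.680, vy=19.750 → t=4.391, apex=29.183, x_land=65.117, impact vy=-24.159
  bounce: vy ← 0.52·24.159 = 12.563
Arc 2: start y=0.000, vy=12.563 → t=2.513, apex=7.891, x_land=102.378, impact vy=-12.563
  bounce: vy ← 0.52·12.563 = 6.533
Arc 3: start y=0.000, vy=6.533 → t=1.307, apex=2.134, x_land=121.754, impact vy=-6.533
  bounce: vy ← 0.52·6.533 = 3.397
Arc 4: start y=0.000, vy=3.397 → t=0.679, apex=0.577, x_land=131.829, impact vy=-3.397
  bounce: vy ← 0.52·3.397 = 1.766
Arc 5: start y=0.000, vy=1.766 → t=0.353, apex=0.156, x_land=137.069, impact vy=-1.766
  bounce: vy ← 0.52·1.766 = 0.919
Arc 6: start y=0.000, vy=0.919 → t=0.184, apex=0.042, x_land=139.793, impact vy=-0.919
  bounce: vy ← 0.52·0.919 = 0.478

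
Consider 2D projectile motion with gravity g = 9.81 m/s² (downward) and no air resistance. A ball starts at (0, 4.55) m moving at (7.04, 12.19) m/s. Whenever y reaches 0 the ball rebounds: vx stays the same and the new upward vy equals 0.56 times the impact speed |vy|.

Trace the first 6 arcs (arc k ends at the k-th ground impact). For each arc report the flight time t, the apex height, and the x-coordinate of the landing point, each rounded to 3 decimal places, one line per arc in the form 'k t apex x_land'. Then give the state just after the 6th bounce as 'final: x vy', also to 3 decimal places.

1 2.815 12.124 19.816
2 1.761 3.802 32.212
3 0.986 1.192 39.154
4 0.552 0.374 43.042
5 0.309 0.117 45.219
6 0.173 0.037 46.438
final: 46.438 0.476

Arc 1: start y=4.550, vy=12.190 → t=2.815, apex=12.124, x_land=19.816, impact vy=-15.423
  bounce: vy ← 0.56·15.423 = 8.637
Arc 2: start y=0.000, vy=8.637 → t=1.761, apex=3.802, x_land=32.212, impact vy=-8.637
  bounce: vy ← 0.56·8.637 = 4.837
Arc 3: start y=0.000, vy=4.837 → t=0.986, apex=1.192, x_land=39.154, impact vy=-4.837
  bounce: vy ← 0.56·4.837 = 2.709
Arc 4: start y=0.000, vy=2.709 → t=0.552, apex=0.374, x_land=43.042, impact vy=-2.709
  bounce: vy ← 0.56·2.709 = 1.517
Arc 5: start y=0.000, vy=1.517 → t=0.309, apex=0.117, x_land=45.219, impact vy=-1.517
  bounce: vy ← 0.56·1.517 = 0.849
Arc 6: start y=0.000, vy=0.849 → t=0.173, apex=0.037, x_land=46.438, impact vy=-0.849
  bounce: vy ← 0.56·0.849 = 0.476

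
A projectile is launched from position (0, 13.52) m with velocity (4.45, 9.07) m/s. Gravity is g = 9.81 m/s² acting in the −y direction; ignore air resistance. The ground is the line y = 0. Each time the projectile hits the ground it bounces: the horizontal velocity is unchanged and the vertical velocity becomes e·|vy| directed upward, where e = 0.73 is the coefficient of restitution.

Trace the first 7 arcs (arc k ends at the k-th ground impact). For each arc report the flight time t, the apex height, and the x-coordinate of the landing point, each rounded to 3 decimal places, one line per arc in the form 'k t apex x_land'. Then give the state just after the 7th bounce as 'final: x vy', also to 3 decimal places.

1 2.825 17.713 12.571
2 2.774 9.439 24.917
3 2.025 5.030 33.930
4 1.479 2.681 40.509
5 1.079 1.428 45.312
6 0.788 0.761 48.818
7 0.575 0.406 51.378
final: 51.378 2.059

Arc 1: start y=13.520, vy=9.070 → t=2.825, apex=17.713, x_land=12.571, impact vy=-18.642
  bounce: vy ← 0.73·18.642 = 13.609
Arc 2: start y=0.000, vy=13.609 → t=2.774, apex=9.439, x_land=24.917, impact vy=-13.609
  bounce: vy ← 0.73·13.609 = 9.934
Arc 3: start y=0.000, vy=9.934 → t=2.025, apex=5.030, x_land=33.930, impact vy=-9.934
  bounce: vy ← 0.73·9.934 = 7.252
Arc 4: start y=0.000, vy=7.252 → t=1.479, apex=2.681, x_land=40.509, impact vy=-7.252
  bounce: vy ← 0.73·7.252 = 5.294
Arc 5: start y=0.000, vy=5.294 → t=1.079, apex=1.428, x_land=45.312, impact vy=-5.294
  bounce: vy ← 0.73·5.294 = 3.865
Arc 6: start y=0.000, vy=3.865 → t=0.788, apex=0.761, x_land=48.818, impact vy=-3.865
  bounce: vy ← 0.73·3.865 = 2.821
Arc 7: start y=0.000, vy=2.821 → t=0.575, apex=0.406, x_land=51.378, impact vy=-2.821
  bounce: vy ← 0.73·2.821 = 2.059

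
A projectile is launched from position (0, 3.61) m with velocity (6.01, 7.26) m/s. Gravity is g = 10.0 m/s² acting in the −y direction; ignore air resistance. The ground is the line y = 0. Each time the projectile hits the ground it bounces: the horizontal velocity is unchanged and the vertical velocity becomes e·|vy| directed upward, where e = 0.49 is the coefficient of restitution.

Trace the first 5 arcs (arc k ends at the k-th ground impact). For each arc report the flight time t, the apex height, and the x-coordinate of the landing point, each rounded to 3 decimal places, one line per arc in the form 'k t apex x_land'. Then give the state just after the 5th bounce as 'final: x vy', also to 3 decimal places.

1 1.844 6.245 11.080
2 1.095 1.500 17.663
3 0.537 0.360 20.888
4 0.263 0.086 22.469
5 0.129 0.021 23.243
final: 23.243 0.316

Arc 1: start y=3.610, vy=7.260 → t=1.844, apex=6.245, x_land=11.080, impact vy=-11.176
  bounce: vy ← 0.49·11.176 = 5.476
Arc 2: start y=0.000, vy=5.476 → t=1.095, apex=1.500, x_land=17.663, impact vy=-5.476
  bounce: vy ← 0.49·5.476 = 2.683
Arc 3: start y=0.000, vy=2.683 → t=0.537, apex=0.360, x_land=20.888, impact vy=-2.683
  bounce: vy ← 0.49·2.683 = 1.315
Arc 4: start y=0.000, vy=1.315 → t=0.263, apex=0.086, x_land=22.469, impact vy=-1.315
  bounce: vy ← 0.49·1.315 = 0.644
Arc 5: start y=0.000, vy=0.644 → t=0.129, apex=0.021, x_land=23.243, impact vy=-0.644
  bounce: vy ← 0.49·0.644 = 0.316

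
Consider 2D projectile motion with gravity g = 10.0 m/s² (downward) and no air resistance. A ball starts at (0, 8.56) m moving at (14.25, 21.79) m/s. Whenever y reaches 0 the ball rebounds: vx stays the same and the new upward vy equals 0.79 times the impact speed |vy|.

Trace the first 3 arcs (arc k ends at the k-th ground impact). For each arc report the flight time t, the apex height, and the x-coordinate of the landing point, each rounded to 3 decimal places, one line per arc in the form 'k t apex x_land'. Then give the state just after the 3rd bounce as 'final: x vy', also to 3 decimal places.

Arc 1: start y=8.560, vy=21.790 → t=4.721, apex=32.300, x_land=67.269, impact vy=-25.417
  bounce: vy ← 0.79·25.417 = 20.079
Arc 2: start y=0.000, vy=20.079 → t=4.016, apex=20.159, x_land=124.495, impact vy=-20.079
  bounce: vy ← 0.79·20.079 = 15.863
Arc 3: start y=0.000, vy=15.863 → t=3.173, apex=12.581, x_land=169.703, impact vy=-15.863
  bounce: vy ← 0.79·15.863 = 12.531

1 4.721 32.300 67.269
2 4.016 20.159 124.495
3 3.173 12.581 169.703
final: 169.703 12.531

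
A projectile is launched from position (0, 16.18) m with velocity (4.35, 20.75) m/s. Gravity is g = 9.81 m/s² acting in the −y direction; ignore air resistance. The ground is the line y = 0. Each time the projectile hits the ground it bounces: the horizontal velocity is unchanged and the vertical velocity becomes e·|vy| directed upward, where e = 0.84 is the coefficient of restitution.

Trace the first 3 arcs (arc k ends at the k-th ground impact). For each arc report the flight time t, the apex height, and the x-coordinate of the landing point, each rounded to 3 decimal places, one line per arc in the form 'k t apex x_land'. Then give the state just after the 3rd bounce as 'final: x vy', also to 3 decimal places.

Arc 1: start y=16.180, vy=20.750 → t=4.903, apex=38.125, x_land=21.329, impact vy=-27.350
  bounce: vy ← 0.84·27.350 = 22.974
Arc 2: start y=0.000, vy=22.974 → t=4.684, apex=26.901, x_land=41.703, impact vy=-22.974
  bounce: vy ← 0.84·22.974 = 19.298
Arc 3: start y=0.000, vy=19.298 → t=3.934, apex=18.981, x_land=58.818, impact vy=-19.298
  bounce: vy ← 0.84·19.298 = 16.210

1 4.903 38.125 21.329
2 4.684 26.901 41.703
3 3.934 18.981 58.818
final: 58.818 16.210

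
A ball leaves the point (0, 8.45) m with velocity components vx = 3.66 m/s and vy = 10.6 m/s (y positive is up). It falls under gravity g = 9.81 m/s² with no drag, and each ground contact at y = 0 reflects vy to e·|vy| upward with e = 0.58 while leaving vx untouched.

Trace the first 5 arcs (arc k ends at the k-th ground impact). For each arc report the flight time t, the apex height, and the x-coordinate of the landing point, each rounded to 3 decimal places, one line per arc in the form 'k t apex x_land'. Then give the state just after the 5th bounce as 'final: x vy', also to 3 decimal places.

1 2.781 14.177 10.177
2 1.972 4.769 17.395
3 1.144 1.604 21.581
4 0.663 0.540 24.009
5 0.385 0.182 25.418
final: 25.418 1.095

Arc 1: start y=8.450, vy=10.600 → t=2.781, apex=14.177, x_land=10.177, impact vy=-16.678
  bounce: vy ← 0.58·16.678 = 9.673
Arc 2: start y=0.000, vy=9.673 → t=1.972, apex=4.769, x_land=17.395, impact vy=-9.673
  bounce: vy ← 0.58·9.673 = 5.610
Arc 3: start y=0.000, vy=5.610 → t=1.144, apex=1.604, x_land=21.581, impact vy=-5.610
  bounce: vy ← 0.58·5.610 = 3.254
Arc 4: start y=0.000, vy=3.254 → t=0.663, apex=0.540, x_land=24.009, impact vy=-3.254
  bounce: vy ← 0.58·3.254 = 1.887
Arc 5: start y=0.000, vy=1.887 → t=0.385, apex=0.182, x_land=25.418, impact vy=-1.887
  bounce: vy ← 0.58·1.887 = 1.095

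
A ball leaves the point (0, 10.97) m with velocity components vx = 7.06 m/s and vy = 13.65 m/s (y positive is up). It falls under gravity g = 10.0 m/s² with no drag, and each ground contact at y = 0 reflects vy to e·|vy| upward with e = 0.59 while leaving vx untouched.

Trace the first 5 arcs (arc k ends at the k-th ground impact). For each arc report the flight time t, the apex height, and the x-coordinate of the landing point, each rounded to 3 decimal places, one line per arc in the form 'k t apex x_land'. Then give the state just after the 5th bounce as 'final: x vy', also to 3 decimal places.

Arc 1: start y=10.970, vy=13.650 → t=3.379, apex=20.286, x_land=23.858, impact vy=-20.143
  bounce: vy ← 0.59·20.143 = 11.884
Arc 2: start y=0.000, vy=11.884 → t=2.377, apex=7.062, x_land=40.638, impact vy=-11.884
  bounce: vy ← 0.59·11.884 = 7.012
Arc 3: start y=0.000, vy=7.012 → t=1.402, apex=2.458, x_land=50.538, impact vy=-7.012
  bounce: vy ← 0.59·7.012 = 4.137
Arc 4: start y=0.000, vy=4.137 → t=0.827, apex=0.856, x_land=56.380, impact vy=-4.137
  bounce: vy ← 0.59·4.137 = 2.441
Arc 5: start y=0.000, vy=2.441 → t=0.488, apex=0.298, x_land=59.826, impact vy=-2.441
  bounce: vy ← 0.59·2.441 = 1.440

1 3.379 20.286 23.858
2 2.377 7.062 40.638
3 1.402 2.458 50.538
4 0.827 0.856 56.380
5 0.488 0.298 59.826
final: 59.826 1.440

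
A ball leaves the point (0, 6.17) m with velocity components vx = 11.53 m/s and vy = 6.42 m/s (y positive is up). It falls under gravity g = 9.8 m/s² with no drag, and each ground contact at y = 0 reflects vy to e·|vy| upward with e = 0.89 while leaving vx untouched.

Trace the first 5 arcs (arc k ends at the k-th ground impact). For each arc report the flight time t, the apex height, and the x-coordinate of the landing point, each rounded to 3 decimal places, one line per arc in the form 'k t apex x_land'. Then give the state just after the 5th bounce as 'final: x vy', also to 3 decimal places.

1 1.954 8.273 22.535
2 2.313 6.553 49.202
3 2.058 5.191 72.936
4 1.832 4.111 94.059
5 1.630 3.257 112.859
final: 112.859 7.111

Arc 1: start y=6.170, vy=6.420 → t=1.954, apex=8.273, x_land=22.535, impact vy=-12.734
  bounce: vy ← 0.89·12.734 = 11.333
Arc 2: start y=0.000, vy=11.333 → t=2.313, apex=6.553, x_land=49.202, impact vy=-11.333
  bounce: vy ← 0.89·11.333 = 10.086
Arc 3: start y=0.000, vy=10.086 → t=2.058, apex=5.191, x_land=72.936, impact vy=-10.086
  bounce: vy ← 0.89·10.086 = 8.977
Arc 4: start y=0.000, vy=8.977 → t=1.832, apex=4.111, x_land=94.059, impact vy=-8.977
  bounce: vy ← 0.89·8.977 = 7.989
Arc 5: start y=0.000, vy=7.989 → t=1.630, apex=3.257, x_land=112.859, impact vy=-7.989
  bounce: vy ← 0.89·7.989 = 7.111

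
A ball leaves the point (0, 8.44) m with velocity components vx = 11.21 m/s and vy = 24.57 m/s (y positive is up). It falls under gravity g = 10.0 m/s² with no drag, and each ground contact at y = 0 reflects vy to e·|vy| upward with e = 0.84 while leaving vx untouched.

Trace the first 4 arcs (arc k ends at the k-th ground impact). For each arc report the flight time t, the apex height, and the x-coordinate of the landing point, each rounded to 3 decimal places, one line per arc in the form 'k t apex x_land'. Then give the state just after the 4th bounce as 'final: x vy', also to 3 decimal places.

Arc 1: start y=8.440, vy=24.570 → t=5.236, apex=38.624, x_land=58.700, impact vy=-27.794
  bounce: vy ← 0.84·27.794 = 23.347
Arc 2: start y=0.000, vy=23.347 → t=4.669, apex=27.253, x_land=111.043, impact vy=-23.347
  bounce: vy ← 0.84·23.347 = 19.611
Arc 3: start y=0.000, vy=19.611 → t=3.922, apex=19.230, x_land=155.011, impact vy=-19.611
  bounce: vy ← 0.84·19.611 = 16.473
Arc 4: start y=0.000, vy=16.473 → t=3.295, apex=13.569, x_land=191.944, impact vy=-16.473
  bounce: vy ← 0.84·16.473 = 13.838

1 5.236 38.624 58.700
2 4.669 27.253 111.043
3 3.922 19.230 155.011
4 3.295 13.569 191.944
final: 191.944 13.838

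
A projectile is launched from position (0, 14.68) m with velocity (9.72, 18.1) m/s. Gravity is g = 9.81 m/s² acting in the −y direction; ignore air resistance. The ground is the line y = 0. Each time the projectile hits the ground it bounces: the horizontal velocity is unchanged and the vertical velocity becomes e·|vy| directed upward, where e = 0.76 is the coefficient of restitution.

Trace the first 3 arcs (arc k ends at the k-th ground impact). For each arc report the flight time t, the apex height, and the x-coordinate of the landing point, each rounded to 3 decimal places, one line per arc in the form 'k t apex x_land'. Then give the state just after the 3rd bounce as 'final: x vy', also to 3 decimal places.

Arc 1: start y=14.680, vy=18.100 → t=4.374, apex=31.378, x_land=42.518, impact vy=-24.812
  bounce: vy ← 0.76·24.812 = 18.857
Arc 2: start y=0.000, vy=18.857 → t=3.844, apex=18.124, x_land=79.886, impact vy=-18.857
  bounce: vy ← 0.76·18.857 = 14.331
Arc 3: start y=0.000, vy=14.331 → t=2.922, apex=10.468, x_land=108.286, impact vy=-14.331
  bounce: vy ← 0.76·14.331 = 10.892

1 4.374 31.378 42.518
2 3.844 18.124 79.886
3 2.922 10.468 108.286
final: 108.286 10.892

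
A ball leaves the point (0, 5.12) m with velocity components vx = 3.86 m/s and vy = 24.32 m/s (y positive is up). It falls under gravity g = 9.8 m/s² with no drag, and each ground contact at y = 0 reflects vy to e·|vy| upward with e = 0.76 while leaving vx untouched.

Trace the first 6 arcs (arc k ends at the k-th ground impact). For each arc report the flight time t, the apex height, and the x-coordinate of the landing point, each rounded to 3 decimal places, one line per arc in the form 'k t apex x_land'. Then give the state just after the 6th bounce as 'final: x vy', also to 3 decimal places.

1 5.166 35.297 19.939
2 4.080 20.387 35.686
3 3.100 11.776 47.654
4 2.356 6.802 56.749
5 1.791 3.929 63.662
6 1.361 2.269 68.915
final: 68.915 5.068

Arc 1: start y=5.120, vy=24.320 → t=5.166, apex=35.297, x_land=19.939, impact vy=-26.302
  bounce: vy ← 0.76·26.302 = 19.990
Arc 2: start y=0.000, vy=19.990 → t=4.080, apex=20.387, x_land=35.686, impact vy=-19.990
  bounce: vy ← 0.76·19.990 = 15.192
Arc 3: start y=0.000, vy=15.192 → t=3.100, apex=11.776, x_land=47.654, impact vy=-15.192
  bounce: vy ← 0.76·15.192 = 11.546
Arc 4: start y=0.000, vy=11.546 → t=2.356, apex=6.802, x_land=56.749, impact vy=-11.546
  bounce: vy ← 0.76·11.546 = 8.775
Arc 5: start y=0.000, vy=8.775 → t=1.791, apex=3.929, x_land=63.662, impact vy=-8.775
  bounce: vy ← 0.76·8.775 = 6.669
Arc 6: start y=0.000, vy=6.669 → t=1.361, apex=2.269, x_land=68.915, impact vy=-6.669
  bounce: vy ← 0.76·6.669 = 5.068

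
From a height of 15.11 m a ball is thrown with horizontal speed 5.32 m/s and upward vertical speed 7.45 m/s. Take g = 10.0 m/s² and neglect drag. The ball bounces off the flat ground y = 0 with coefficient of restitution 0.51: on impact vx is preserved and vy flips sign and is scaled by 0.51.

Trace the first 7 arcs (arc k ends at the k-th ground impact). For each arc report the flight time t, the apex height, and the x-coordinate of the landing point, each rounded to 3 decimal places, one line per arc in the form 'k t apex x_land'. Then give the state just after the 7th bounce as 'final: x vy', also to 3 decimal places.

1 2.636 17.885 14.025
2 1.929 4.652 24.288
3 0.984 1.210 29.522
4 0.502 0.315 32.192
5 0.256 0.082 33.553
6 0.131 0.021 34.247
7 0.067 0.006 34.601
final: 34.601 0.170

Arc 1: start y=15.110, vy=7.450 → t=2.636, apex=17.885, x_land=14.025, impact vy=-18.913
  bounce: vy ← 0.51·18.913 = 9.646
Arc 2: start y=0.000, vy=9.646 → t=1.929, apex=4.652, x_land=24.288, impact vy=-9.646
  bounce: vy ← 0.51·9.646 = 4.919
Arc 3: start y=0.000, vy=4.919 → t=0.984, apex=1.210, x_land=29.522, impact vy=-4.919
  bounce: vy ← 0.51·4.919 = 2.509
Arc 4: start y=0.000, vy=2.509 → t=0.502, apex=0.315, x_land=32.192, impact vy=-2.509
  bounce: vy ← 0.51·2.509 = 1.280
Arc 5: start y=0.000, vy=1.280 → t=0.256, apex=0.082, x_land=33.553, impact vy=-1.280
  bounce: vy ← 0.51·1.280 = 0.653
Arc 6: start y=0.000, vy=0.653 → t=0.131, apex=0.021, x_land=34.247, impact vy=-0.653
  bounce: vy ← 0.51·0.653 = 0.333
Arc 7: start y=0.000, vy=0.333 → t=0.067, apex=0.006, x_land=34.601, impact vy=-0.333
  bounce: vy ← 0.51·0.333 = 0.170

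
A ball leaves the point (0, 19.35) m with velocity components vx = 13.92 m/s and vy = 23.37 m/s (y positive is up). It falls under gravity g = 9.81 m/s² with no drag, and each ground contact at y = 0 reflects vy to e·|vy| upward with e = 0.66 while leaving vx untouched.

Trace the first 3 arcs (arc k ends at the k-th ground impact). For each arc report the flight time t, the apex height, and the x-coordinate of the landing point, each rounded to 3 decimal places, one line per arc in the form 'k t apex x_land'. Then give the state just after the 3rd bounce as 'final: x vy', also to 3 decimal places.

1 5.484 47.187 76.336
2 4.094 20.555 133.326
3 2.702 8.954 170.940
final: 170.940 8.748

Arc 1: start y=19.350, vy=23.370 → t=5.484, apex=47.187, x_land=76.336, impact vy=-30.427
  bounce: vy ← 0.66·30.427 = 20.082
Arc 2: start y=0.000, vy=20.082 → t=4.094, apex=20.555, x_land=133.326, impact vy=-20.082
  bounce: vy ← 0.66·20.082 = 13.254
Arc 3: start y=0.000, vy=13.254 → t=2.702, apex=8.954, x_land=170.940, impact vy=-13.254
  bounce: vy ← 0.66·13.254 = 8.748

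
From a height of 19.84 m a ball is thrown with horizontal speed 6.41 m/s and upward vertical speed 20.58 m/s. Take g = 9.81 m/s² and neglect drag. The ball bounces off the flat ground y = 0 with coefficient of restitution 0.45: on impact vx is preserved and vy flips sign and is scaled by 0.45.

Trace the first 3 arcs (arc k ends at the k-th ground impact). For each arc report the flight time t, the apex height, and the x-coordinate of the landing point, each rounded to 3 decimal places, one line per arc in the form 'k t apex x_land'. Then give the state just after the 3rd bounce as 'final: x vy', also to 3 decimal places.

Arc 1: start y=19.840, vy=20.580 → t=5.004, apex=41.427, x_land=32.076, impact vy=-28.510
  bounce: vy ← 0.45·28.510 = 12.829
Arc 2: start y=0.000, vy=12.829 → t=2.616, apex=8.389, x_land=48.842, impact vy=-12.829
  bounce: vy ← 0.45·12.829 = 5.773
Arc 3: start y=0.000, vy=5.773 → t=1.177, apex=1.699, x_land=56.386, impact vy=-5.773
  bounce: vy ← 0.45·5.773 = 2.598

1 5.004 41.427 32.076
2 2.616 8.389 48.842
3 1.177 1.699 56.386
final: 56.386 2.598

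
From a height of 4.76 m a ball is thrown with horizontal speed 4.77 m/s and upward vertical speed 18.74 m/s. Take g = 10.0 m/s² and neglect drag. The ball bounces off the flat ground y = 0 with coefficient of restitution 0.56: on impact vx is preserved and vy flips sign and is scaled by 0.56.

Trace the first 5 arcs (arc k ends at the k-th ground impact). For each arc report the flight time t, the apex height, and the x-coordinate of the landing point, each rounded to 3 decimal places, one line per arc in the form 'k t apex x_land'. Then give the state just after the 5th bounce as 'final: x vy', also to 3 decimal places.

Arc 1: start y=4.760, vy=18.740 → t=3.987, apex=22.319, x_land=19.017, impact vy=-21.128
  bounce: vy ← 0.56·21.128 = 11.832
Arc 2: start y=0.000, vy=11.832 → t=2.366, apex=6.999, x_land=30.304, impact vy=-11.832
  bounce: vy ← 0.56·11.832 = 6.626
Arc 3: start y=0.000, vy=6.626 → t=1.325, apex=2.195, x_land=36.625, impact vy=-6.626
  bounce: vy ← 0.56·6.626 = 3.710
Arc 4: start y=0.000, vy=3.710 → t=0.742, apex=0.688, x_land=40.165, impact vy=-3.710
  bounce: vy ← 0.56·3.710 = 2.078
Arc 5: start y=0.000, vy=2.078 → t=0.416, apex=0.216, x_land=42.147, impact vy=-2.078
  bounce: vy ← 0.56·2.078 = 1.164

1 3.987 22.319 19.017
2 2.366 6.999 30.304
3 1.325 2.195 36.625
4 0.742 0.688 40.165
5 0.416 0.216 42.147
final: 42.147 1.164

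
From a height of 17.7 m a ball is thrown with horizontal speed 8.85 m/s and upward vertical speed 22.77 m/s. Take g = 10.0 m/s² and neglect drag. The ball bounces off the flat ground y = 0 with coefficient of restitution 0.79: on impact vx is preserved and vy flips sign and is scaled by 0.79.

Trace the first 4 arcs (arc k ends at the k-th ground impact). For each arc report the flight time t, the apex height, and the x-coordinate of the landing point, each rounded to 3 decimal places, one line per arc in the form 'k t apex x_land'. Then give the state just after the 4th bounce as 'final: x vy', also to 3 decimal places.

Arc 1: start y=17.700, vy=22.770 → t=5.231, apex=43.624, x_land=46.292, impact vy=-29.538
  bounce: vy ← 0.79·29.538 = 23.335
Arc 2: start y=0.000, vy=23.335 → t=4.667, apex=27.226, x_land=87.595, impact vy=-23.335
  bounce: vy ← 0.79·23.335 = 18.434
Arc 3: start y=0.000, vy=18.434 → t=3.687, apex=16.991, x_land=120.224, impact vy=-18.434
  bounce: vy ← 0.79·18.434 = 14.563
Arc 4: start y=0.000, vy=14.563 → t=2.913, apex=10.604, x_land=146.001, impact vy=-14.563
  bounce: vy ← 0.79·14.563 = 11.505

1 5.231 43.624 46.292
2 4.667 27.226 87.595
3 3.687 16.991 120.224
4 2.913 10.604 146.001
final: 146.001 11.505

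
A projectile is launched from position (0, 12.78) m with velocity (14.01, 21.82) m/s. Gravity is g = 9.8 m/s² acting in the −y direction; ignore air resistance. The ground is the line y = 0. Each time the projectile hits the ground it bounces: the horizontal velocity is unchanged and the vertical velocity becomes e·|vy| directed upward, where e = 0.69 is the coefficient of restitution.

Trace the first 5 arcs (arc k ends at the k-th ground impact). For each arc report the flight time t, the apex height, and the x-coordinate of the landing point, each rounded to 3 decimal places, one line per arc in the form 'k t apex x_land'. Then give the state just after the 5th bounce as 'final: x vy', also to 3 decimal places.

Arc 1: start y=12.780, vy=21.820 → t=4.977, apex=37.071, x_land=69.729, impact vy=-26.956
  bounce: vy ← 0.69·26.956 = 18.599
Arc 2: start y=0.000, vy=18.599 → t=3.796, apex=17.650, x_land=122.908, impact vy=-18.599
  bounce: vy ← 0.69·18.599 = 12.834
Arc 3: start y=0.000, vy=12.834 → t=2.619, apex=8.403, x_land=159.601, impact vy=-12.834
  bounce: vy ← 0.69·12.834 = 8.855
Arc 4: start y=0.000, vy=8.855 → t=1.807, apex=4.001, x_land=184.920, impact vy=-8.855
  bounce: vy ← 0.69·8.855 = 6.110
Arc 5: start y=0.000, vy=6.110 → t=1.247, apex=1.905, x_land=202.390, impact vy=-6.110
  bounce: vy ← 0.69·6.110 = 4.216

1 4.977 37.071 69.729
2 3.796 17.650 122.908
3 2.619 8.403 159.601
4 1.807 4.001 184.920
5 1.247 1.905 202.390
final: 202.390 4.216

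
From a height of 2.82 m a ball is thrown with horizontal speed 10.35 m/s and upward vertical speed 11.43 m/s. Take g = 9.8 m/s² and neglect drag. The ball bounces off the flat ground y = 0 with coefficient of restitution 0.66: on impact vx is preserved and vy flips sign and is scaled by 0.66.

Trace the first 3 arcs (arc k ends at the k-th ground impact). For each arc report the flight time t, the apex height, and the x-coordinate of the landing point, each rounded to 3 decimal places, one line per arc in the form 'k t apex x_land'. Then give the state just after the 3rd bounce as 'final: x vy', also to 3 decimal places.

1 2.558 9.486 26.472
2 1.837 4.132 45.480
3 1.212 1.800 58.026
final: 58.026 3.920

Arc 1: start y=2.820, vy=11.430 → t=2.558, apex=9.486, x_land=26.472, impact vy=-13.635
  bounce: vy ← 0.66·13.635 = 8.999
Arc 2: start y=0.000, vy=8.999 → t=1.837, apex=4.132, x_land=45.480, impact vy=-8.999
  bounce: vy ← 0.66·8.999 = 5.939
Arc 3: start y=0.000, vy=5.939 → t=1.212, apex=1.800, x_land=58.026, impact vy=-5.939
  bounce: vy ← 0.66·5.939 = 3.920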